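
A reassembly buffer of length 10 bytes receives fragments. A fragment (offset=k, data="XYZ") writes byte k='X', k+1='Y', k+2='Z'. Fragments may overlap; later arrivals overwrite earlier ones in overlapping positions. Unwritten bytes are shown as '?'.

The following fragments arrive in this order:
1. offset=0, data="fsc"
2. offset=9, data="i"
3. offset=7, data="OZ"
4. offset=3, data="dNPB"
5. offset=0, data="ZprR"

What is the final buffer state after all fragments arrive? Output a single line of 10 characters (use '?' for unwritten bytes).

Fragment 1: offset=0 data="fsc" -> buffer=fsc???????
Fragment 2: offset=9 data="i" -> buffer=fsc??????i
Fragment 3: offset=7 data="OZ" -> buffer=fsc????OZi
Fragment 4: offset=3 data="dNPB" -> buffer=fscdNPBOZi
Fragment 5: offset=0 data="ZprR" -> buffer=ZprRNPBOZi

Answer: ZprRNPBOZi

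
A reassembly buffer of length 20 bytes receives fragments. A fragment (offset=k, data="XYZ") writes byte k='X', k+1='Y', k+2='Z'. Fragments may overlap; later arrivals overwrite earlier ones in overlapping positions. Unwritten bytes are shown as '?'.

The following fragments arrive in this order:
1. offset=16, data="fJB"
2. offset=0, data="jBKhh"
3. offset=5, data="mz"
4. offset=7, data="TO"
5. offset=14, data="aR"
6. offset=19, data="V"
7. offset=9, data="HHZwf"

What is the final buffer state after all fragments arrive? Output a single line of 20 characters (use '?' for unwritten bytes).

Answer: jBKhhmzTOHHZwfaRfJBV

Derivation:
Fragment 1: offset=16 data="fJB" -> buffer=????????????????fJB?
Fragment 2: offset=0 data="jBKhh" -> buffer=jBKhh???????????fJB?
Fragment 3: offset=5 data="mz" -> buffer=jBKhhmz?????????fJB?
Fragment 4: offset=7 data="TO" -> buffer=jBKhhmzTO???????fJB?
Fragment 5: offset=14 data="aR" -> buffer=jBKhhmzTO?????aRfJB?
Fragment 6: offset=19 data="V" -> buffer=jBKhhmzTO?????aRfJBV
Fragment 7: offset=9 data="HHZwf" -> buffer=jBKhhmzTOHHZwfaRfJBV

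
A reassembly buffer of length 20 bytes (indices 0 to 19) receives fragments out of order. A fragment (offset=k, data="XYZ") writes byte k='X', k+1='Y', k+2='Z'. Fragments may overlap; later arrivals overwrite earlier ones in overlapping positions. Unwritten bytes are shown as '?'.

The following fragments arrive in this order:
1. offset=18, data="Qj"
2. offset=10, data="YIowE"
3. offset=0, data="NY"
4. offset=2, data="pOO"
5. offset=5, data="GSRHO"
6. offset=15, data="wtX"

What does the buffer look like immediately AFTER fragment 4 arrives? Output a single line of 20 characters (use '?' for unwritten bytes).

Answer: NYpOO?????YIowE???Qj

Derivation:
Fragment 1: offset=18 data="Qj" -> buffer=??????????????????Qj
Fragment 2: offset=10 data="YIowE" -> buffer=??????????YIowE???Qj
Fragment 3: offset=0 data="NY" -> buffer=NY????????YIowE???Qj
Fragment 4: offset=2 data="pOO" -> buffer=NYpOO?????YIowE???Qj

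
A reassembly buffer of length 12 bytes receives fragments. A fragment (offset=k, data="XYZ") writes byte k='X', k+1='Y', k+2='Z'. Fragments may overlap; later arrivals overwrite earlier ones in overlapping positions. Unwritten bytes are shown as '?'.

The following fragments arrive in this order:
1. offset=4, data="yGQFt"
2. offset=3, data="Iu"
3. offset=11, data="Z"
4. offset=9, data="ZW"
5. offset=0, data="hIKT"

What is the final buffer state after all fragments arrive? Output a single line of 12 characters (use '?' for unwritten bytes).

Fragment 1: offset=4 data="yGQFt" -> buffer=????yGQFt???
Fragment 2: offset=3 data="Iu" -> buffer=???IuGQFt???
Fragment 3: offset=11 data="Z" -> buffer=???IuGQFt??Z
Fragment 4: offset=9 data="ZW" -> buffer=???IuGQFtZWZ
Fragment 5: offset=0 data="hIKT" -> buffer=hIKTuGQFtZWZ

Answer: hIKTuGQFtZWZ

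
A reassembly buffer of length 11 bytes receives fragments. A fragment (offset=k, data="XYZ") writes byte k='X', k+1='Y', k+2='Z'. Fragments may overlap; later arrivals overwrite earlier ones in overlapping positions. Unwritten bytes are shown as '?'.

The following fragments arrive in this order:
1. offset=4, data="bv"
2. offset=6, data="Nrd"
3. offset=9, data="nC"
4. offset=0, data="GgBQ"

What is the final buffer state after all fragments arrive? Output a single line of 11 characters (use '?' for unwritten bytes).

Fragment 1: offset=4 data="bv" -> buffer=????bv?????
Fragment 2: offset=6 data="Nrd" -> buffer=????bvNrd??
Fragment 3: offset=9 data="nC" -> buffer=????bvNrdnC
Fragment 4: offset=0 data="GgBQ" -> buffer=GgBQbvNrdnC

Answer: GgBQbvNrdnC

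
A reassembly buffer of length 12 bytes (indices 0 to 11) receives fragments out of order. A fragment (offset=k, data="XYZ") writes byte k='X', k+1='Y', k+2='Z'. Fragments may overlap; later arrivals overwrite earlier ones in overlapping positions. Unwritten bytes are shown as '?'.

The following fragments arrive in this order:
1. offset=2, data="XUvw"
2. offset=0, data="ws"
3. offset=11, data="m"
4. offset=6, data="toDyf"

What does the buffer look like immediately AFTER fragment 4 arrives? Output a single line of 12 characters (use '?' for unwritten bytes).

Answer: wsXUvwtoDyfm

Derivation:
Fragment 1: offset=2 data="XUvw" -> buffer=??XUvw??????
Fragment 2: offset=0 data="ws" -> buffer=wsXUvw??????
Fragment 3: offset=11 data="m" -> buffer=wsXUvw?????m
Fragment 4: offset=6 data="toDyf" -> buffer=wsXUvwtoDyfm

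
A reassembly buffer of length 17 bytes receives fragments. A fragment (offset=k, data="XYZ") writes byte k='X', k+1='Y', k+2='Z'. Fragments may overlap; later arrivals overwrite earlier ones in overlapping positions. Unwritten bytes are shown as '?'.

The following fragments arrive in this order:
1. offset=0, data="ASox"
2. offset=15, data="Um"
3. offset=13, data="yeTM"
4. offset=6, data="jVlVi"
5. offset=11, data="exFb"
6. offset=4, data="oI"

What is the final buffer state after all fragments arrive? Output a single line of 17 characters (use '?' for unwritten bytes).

Fragment 1: offset=0 data="ASox" -> buffer=ASox?????????????
Fragment 2: offset=15 data="Um" -> buffer=ASox???????????Um
Fragment 3: offset=13 data="yeTM" -> buffer=ASox?????????yeTM
Fragment 4: offset=6 data="jVlVi" -> buffer=ASox??jVlVi??yeTM
Fragment 5: offset=11 data="exFb" -> buffer=ASox??jVlViexFbTM
Fragment 6: offset=4 data="oI" -> buffer=ASoxoIjVlViexFbTM

Answer: ASoxoIjVlViexFbTM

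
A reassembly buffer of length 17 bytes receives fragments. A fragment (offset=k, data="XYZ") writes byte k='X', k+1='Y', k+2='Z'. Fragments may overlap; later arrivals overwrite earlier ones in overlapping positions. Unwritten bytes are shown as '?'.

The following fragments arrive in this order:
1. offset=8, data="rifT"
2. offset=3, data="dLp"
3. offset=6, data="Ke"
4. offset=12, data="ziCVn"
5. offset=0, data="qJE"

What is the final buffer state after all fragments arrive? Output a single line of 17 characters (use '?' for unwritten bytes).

Fragment 1: offset=8 data="rifT" -> buffer=????????rifT?????
Fragment 2: offset=3 data="dLp" -> buffer=???dLp??rifT?????
Fragment 3: offset=6 data="Ke" -> buffer=???dLpKerifT?????
Fragment 4: offset=12 data="ziCVn" -> buffer=???dLpKerifTziCVn
Fragment 5: offset=0 data="qJE" -> buffer=qJEdLpKerifTziCVn

Answer: qJEdLpKerifTziCVn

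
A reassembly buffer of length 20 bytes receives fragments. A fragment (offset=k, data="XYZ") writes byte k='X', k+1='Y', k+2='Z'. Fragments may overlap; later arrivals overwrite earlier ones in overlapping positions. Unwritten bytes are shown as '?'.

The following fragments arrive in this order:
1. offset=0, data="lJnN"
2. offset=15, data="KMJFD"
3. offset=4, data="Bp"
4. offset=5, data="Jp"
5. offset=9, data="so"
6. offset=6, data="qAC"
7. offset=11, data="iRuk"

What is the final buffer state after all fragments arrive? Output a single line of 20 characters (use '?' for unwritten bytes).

Answer: lJnNBJqACsoiRukKMJFD

Derivation:
Fragment 1: offset=0 data="lJnN" -> buffer=lJnN????????????????
Fragment 2: offset=15 data="KMJFD" -> buffer=lJnN???????????KMJFD
Fragment 3: offset=4 data="Bp" -> buffer=lJnNBp?????????KMJFD
Fragment 4: offset=5 data="Jp" -> buffer=lJnNBJp????????KMJFD
Fragment 5: offset=9 data="so" -> buffer=lJnNBJp??so????KMJFD
Fragment 6: offset=6 data="qAC" -> buffer=lJnNBJqACso????KMJFD
Fragment 7: offset=11 data="iRuk" -> buffer=lJnNBJqACsoiRukKMJFD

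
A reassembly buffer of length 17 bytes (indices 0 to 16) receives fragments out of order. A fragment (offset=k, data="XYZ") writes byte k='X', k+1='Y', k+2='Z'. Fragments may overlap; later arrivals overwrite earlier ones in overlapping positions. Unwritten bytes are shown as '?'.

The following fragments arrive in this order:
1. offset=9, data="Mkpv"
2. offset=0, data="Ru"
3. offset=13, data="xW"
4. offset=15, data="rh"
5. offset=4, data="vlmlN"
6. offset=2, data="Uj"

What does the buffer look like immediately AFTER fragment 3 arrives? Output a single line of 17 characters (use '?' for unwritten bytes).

Fragment 1: offset=9 data="Mkpv" -> buffer=?????????Mkpv????
Fragment 2: offset=0 data="Ru" -> buffer=Ru???????Mkpv????
Fragment 3: offset=13 data="xW" -> buffer=Ru???????MkpvxW??

Answer: Ru???????MkpvxW??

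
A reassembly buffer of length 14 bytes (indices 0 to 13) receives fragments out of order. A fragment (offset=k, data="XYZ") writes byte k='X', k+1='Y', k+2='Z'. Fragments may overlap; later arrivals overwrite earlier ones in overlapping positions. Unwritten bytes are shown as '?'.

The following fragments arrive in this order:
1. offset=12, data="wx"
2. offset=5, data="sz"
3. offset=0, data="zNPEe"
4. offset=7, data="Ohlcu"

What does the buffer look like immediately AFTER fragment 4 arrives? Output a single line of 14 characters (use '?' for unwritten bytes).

Fragment 1: offset=12 data="wx" -> buffer=????????????wx
Fragment 2: offset=5 data="sz" -> buffer=?????sz?????wx
Fragment 3: offset=0 data="zNPEe" -> buffer=zNPEesz?????wx
Fragment 4: offset=7 data="Ohlcu" -> buffer=zNPEeszOhlcuwx

Answer: zNPEeszOhlcuwx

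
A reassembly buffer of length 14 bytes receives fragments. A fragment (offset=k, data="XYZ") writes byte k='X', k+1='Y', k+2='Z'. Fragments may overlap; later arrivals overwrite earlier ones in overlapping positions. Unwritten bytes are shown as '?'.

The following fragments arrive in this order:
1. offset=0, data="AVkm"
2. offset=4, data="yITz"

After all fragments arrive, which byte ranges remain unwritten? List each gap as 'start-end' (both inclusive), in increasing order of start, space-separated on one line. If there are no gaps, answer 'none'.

Fragment 1: offset=0 len=4
Fragment 2: offset=4 len=4
Gaps: 8-13

Answer: 8-13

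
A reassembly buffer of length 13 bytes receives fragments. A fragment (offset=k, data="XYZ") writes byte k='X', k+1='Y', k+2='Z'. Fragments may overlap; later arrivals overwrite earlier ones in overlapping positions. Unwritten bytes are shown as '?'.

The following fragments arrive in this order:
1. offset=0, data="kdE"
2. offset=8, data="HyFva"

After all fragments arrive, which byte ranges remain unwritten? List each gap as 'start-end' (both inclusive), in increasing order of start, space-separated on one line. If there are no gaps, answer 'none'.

Fragment 1: offset=0 len=3
Fragment 2: offset=8 len=5
Gaps: 3-7

Answer: 3-7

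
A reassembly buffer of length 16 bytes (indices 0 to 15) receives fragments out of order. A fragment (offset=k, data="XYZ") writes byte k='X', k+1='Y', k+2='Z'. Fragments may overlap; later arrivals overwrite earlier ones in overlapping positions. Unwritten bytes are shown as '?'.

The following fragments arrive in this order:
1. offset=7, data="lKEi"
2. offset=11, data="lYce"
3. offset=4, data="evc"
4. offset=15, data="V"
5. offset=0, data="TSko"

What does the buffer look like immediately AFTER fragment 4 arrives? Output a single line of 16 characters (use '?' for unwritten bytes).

Answer: ????evclKEilYceV

Derivation:
Fragment 1: offset=7 data="lKEi" -> buffer=???????lKEi?????
Fragment 2: offset=11 data="lYce" -> buffer=???????lKEilYce?
Fragment 3: offset=4 data="evc" -> buffer=????evclKEilYce?
Fragment 4: offset=15 data="V" -> buffer=????evclKEilYceV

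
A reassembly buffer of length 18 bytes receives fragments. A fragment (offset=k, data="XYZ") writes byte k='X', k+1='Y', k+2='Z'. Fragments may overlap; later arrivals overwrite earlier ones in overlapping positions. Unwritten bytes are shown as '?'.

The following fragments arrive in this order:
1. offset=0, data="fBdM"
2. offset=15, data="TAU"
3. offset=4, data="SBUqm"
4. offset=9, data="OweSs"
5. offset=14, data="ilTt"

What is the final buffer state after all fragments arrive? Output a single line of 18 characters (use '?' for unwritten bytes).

Fragment 1: offset=0 data="fBdM" -> buffer=fBdM??????????????
Fragment 2: offset=15 data="TAU" -> buffer=fBdM???????????TAU
Fragment 3: offset=4 data="SBUqm" -> buffer=fBdMSBUqm??????TAU
Fragment 4: offset=9 data="OweSs" -> buffer=fBdMSBUqmOweSs?TAU
Fragment 5: offset=14 data="ilTt" -> buffer=fBdMSBUqmOweSsilTt

Answer: fBdMSBUqmOweSsilTt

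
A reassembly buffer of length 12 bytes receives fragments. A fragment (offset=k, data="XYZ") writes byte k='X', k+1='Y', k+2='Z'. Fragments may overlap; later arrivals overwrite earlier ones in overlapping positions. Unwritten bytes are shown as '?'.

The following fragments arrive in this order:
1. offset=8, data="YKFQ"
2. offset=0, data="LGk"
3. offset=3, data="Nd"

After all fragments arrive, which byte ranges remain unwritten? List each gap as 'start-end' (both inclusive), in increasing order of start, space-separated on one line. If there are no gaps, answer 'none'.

Fragment 1: offset=8 len=4
Fragment 2: offset=0 len=3
Fragment 3: offset=3 len=2
Gaps: 5-7

Answer: 5-7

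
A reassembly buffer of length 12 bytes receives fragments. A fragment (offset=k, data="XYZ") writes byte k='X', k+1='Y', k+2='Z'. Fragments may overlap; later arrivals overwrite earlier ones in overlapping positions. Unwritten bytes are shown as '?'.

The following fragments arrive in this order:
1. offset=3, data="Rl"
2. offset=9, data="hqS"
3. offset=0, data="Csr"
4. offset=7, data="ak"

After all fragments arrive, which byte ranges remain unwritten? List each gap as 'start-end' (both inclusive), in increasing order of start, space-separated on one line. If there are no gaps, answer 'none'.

Fragment 1: offset=3 len=2
Fragment 2: offset=9 len=3
Fragment 3: offset=0 len=3
Fragment 4: offset=7 len=2
Gaps: 5-6

Answer: 5-6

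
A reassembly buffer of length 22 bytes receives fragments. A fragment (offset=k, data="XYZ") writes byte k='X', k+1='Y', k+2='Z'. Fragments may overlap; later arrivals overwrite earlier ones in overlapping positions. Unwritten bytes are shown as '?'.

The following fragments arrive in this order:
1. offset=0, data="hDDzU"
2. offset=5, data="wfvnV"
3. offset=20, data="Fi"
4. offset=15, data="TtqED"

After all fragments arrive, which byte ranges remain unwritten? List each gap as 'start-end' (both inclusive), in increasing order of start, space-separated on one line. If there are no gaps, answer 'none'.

Fragment 1: offset=0 len=5
Fragment 2: offset=5 len=5
Fragment 3: offset=20 len=2
Fragment 4: offset=15 len=5
Gaps: 10-14

Answer: 10-14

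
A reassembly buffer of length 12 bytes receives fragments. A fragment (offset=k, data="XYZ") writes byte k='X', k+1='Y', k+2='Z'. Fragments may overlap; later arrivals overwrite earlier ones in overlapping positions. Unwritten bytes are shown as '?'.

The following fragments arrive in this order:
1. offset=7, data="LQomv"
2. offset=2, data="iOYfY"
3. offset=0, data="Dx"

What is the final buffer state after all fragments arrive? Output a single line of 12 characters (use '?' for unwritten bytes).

Fragment 1: offset=7 data="LQomv" -> buffer=???????LQomv
Fragment 2: offset=2 data="iOYfY" -> buffer=??iOYfYLQomv
Fragment 3: offset=0 data="Dx" -> buffer=DxiOYfYLQomv

Answer: DxiOYfYLQomv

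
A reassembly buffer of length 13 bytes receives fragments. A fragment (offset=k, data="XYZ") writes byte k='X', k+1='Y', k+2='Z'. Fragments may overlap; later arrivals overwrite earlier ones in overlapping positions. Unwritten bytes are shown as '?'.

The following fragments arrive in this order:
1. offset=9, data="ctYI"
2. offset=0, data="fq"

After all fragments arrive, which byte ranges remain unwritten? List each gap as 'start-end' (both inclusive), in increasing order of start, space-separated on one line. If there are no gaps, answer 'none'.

Answer: 2-8

Derivation:
Fragment 1: offset=9 len=4
Fragment 2: offset=0 len=2
Gaps: 2-8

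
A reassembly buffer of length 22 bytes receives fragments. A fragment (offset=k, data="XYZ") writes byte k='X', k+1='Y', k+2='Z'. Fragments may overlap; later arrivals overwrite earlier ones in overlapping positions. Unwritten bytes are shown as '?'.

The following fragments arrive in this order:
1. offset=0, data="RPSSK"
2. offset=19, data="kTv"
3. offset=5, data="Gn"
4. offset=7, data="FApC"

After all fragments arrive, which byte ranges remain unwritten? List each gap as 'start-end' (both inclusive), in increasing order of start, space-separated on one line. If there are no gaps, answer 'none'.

Answer: 11-18

Derivation:
Fragment 1: offset=0 len=5
Fragment 2: offset=19 len=3
Fragment 3: offset=5 len=2
Fragment 4: offset=7 len=4
Gaps: 11-18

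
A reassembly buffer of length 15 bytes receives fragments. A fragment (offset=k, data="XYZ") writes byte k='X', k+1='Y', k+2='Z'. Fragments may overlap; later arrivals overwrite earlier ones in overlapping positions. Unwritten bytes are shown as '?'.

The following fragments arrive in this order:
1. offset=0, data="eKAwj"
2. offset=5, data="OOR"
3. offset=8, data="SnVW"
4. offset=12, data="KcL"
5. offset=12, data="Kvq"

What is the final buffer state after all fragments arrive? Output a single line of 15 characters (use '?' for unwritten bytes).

Fragment 1: offset=0 data="eKAwj" -> buffer=eKAwj??????????
Fragment 2: offset=5 data="OOR" -> buffer=eKAwjOOR???????
Fragment 3: offset=8 data="SnVW" -> buffer=eKAwjOORSnVW???
Fragment 4: offset=12 data="KcL" -> buffer=eKAwjOORSnVWKcL
Fragment 5: offset=12 data="Kvq" -> buffer=eKAwjOORSnVWKvq

Answer: eKAwjOORSnVWKvq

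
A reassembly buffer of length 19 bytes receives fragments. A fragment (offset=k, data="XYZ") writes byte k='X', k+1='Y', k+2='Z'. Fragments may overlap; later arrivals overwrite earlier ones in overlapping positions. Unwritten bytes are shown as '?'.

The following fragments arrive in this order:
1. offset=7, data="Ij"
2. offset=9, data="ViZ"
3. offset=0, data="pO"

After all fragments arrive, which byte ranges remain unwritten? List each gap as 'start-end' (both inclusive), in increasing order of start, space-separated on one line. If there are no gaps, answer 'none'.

Answer: 2-6 12-18

Derivation:
Fragment 1: offset=7 len=2
Fragment 2: offset=9 len=3
Fragment 3: offset=0 len=2
Gaps: 2-6 12-18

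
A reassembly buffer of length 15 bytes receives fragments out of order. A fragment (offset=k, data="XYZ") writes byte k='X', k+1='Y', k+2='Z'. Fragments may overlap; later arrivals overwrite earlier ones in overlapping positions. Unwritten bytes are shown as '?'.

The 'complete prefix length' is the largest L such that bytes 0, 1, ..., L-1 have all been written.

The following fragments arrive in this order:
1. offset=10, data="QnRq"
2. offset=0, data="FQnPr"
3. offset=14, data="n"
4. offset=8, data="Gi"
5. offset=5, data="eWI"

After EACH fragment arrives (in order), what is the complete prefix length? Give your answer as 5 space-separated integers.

Fragment 1: offset=10 data="QnRq" -> buffer=??????????QnRq? -> prefix_len=0
Fragment 2: offset=0 data="FQnPr" -> buffer=FQnPr?????QnRq? -> prefix_len=5
Fragment 3: offset=14 data="n" -> buffer=FQnPr?????QnRqn -> prefix_len=5
Fragment 4: offset=8 data="Gi" -> buffer=FQnPr???GiQnRqn -> prefix_len=5
Fragment 5: offset=5 data="eWI" -> buffer=FQnPreWIGiQnRqn -> prefix_len=15

Answer: 0 5 5 5 15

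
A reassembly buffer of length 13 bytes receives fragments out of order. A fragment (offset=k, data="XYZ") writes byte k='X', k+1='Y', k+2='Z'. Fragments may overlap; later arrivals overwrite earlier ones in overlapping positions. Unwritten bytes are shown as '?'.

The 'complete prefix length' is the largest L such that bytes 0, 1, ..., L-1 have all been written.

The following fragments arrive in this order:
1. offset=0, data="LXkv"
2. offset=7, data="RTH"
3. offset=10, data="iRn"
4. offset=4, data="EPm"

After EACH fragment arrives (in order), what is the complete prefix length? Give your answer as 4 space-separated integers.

Fragment 1: offset=0 data="LXkv" -> buffer=LXkv????????? -> prefix_len=4
Fragment 2: offset=7 data="RTH" -> buffer=LXkv???RTH??? -> prefix_len=4
Fragment 3: offset=10 data="iRn" -> buffer=LXkv???RTHiRn -> prefix_len=4
Fragment 4: offset=4 data="EPm" -> buffer=LXkvEPmRTHiRn -> prefix_len=13

Answer: 4 4 4 13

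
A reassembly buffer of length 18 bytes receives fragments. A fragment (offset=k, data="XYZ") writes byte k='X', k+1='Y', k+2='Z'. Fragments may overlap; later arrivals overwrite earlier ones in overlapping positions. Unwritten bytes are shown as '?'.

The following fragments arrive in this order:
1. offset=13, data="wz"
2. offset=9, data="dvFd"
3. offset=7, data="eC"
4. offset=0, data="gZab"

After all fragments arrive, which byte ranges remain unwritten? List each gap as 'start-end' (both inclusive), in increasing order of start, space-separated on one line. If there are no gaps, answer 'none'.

Answer: 4-6 15-17

Derivation:
Fragment 1: offset=13 len=2
Fragment 2: offset=9 len=4
Fragment 3: offset=7 len=2
Fragment 4: offset=0 len=4
Gaps: 4-6 15-17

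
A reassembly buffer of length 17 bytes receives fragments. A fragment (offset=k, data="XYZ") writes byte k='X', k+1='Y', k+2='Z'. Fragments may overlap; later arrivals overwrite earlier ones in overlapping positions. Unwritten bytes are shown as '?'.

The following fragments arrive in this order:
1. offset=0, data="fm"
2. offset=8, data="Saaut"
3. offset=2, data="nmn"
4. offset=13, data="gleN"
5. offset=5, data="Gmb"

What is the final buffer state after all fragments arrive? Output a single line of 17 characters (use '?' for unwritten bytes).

Fragment 1: offset=0 data="fm" -> buffer=fm???????????????
Fragment 2: offset=8 data="Saaut" -> buffer=fm??????Saaut????
Fragment 3: offset=2 data="nmn" -> buffer=fmnmn???Saaut????
Fragment 4: offset=13 data="gleN" -> buffer=fmnmn???SaautgleN
Fragment 5: offset=5 data="Gmb" -> buffer=fmnmnGmbSaautgleN

Answer: fmnmnGmbSaautgleN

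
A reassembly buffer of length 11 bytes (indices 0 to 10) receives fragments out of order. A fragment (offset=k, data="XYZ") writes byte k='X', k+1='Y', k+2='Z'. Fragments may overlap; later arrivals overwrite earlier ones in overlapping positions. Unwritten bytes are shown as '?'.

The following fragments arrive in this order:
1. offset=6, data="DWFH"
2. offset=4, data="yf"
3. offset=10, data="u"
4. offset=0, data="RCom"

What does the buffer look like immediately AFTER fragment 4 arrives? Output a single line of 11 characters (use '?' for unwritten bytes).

Fragment 1: offset=6 data="DWFH" -> buffer=??????DWFH?
Fragment 2: offset=4 data="yf" -> buffer=????yfDWFH?
Fragment 3: offset=10 data="u" -> buffer=????yfDWFHu
Fragment 4: offset=0 data="RCom" -> buffer=RComyfDWFHu

Answer: RComyfDWFHu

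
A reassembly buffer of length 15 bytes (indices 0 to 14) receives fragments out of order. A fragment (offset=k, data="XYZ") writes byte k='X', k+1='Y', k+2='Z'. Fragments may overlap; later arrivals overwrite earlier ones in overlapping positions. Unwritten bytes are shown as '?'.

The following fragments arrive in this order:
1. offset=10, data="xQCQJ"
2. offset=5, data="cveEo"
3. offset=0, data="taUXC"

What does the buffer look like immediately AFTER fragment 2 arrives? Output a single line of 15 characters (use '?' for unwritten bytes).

Fragment 1: offset=10 data="xQCQJ" -> buffer=??????????xQCQJ
Fragment 2: offset=5 data="cveEo" -> buffer=?????cveEoxQCQJ

Answer: ?????cveEoxQCQJ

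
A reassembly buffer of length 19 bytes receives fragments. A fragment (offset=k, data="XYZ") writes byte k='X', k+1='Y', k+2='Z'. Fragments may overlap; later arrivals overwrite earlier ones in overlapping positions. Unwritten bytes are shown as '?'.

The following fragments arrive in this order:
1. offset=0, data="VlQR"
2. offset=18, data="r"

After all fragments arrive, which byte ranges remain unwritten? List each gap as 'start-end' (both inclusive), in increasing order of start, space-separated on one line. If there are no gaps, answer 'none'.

Fragment 1: offset=0 len=4
Fragment 2: offset=18 len=1
Gaps: 4-17

Answer: 4-17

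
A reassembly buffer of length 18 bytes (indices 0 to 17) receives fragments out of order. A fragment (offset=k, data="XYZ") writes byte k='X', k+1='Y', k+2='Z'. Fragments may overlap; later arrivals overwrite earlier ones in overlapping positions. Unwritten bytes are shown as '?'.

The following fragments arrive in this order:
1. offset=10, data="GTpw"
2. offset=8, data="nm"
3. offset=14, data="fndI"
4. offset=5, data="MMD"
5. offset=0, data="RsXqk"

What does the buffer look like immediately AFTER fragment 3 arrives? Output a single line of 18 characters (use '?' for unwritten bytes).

Fragment 1: offset=10 data="GTpw" -> buffer=??????????GTpw????
Fragment 2: offset=8 data="nm" -> buffer=????????nmGTpw????
Fragment 3: offset=14 data="fndI" -> buffer=????????nmGTpwfndI

Answer: ????????nmGTpwfndI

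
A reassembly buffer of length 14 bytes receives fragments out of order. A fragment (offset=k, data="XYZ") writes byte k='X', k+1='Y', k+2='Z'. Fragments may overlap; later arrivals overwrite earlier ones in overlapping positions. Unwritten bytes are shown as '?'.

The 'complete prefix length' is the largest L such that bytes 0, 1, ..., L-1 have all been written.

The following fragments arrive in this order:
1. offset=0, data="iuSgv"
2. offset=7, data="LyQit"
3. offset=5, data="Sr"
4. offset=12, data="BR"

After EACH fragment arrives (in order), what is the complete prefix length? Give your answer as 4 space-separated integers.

Answer: 5 5 12 14

Derivation:
Fragment 1: offset=0 data="iuSgv" -> buffer=iuSgv????????? -> prefix_len=5
Fragment 2: offset=7 data="LyQit" -> buffer=iuSgv??LyQit?? -> prefix_len=5
Fragment 3: offset=5 data="Sr" -> buffer=iuSgvSrLyQit?? -> prefix_len=12
Fragment 4: offset=12 data="BR" -> buffer=iuSgvSrLyQitBR -> prefix_len=14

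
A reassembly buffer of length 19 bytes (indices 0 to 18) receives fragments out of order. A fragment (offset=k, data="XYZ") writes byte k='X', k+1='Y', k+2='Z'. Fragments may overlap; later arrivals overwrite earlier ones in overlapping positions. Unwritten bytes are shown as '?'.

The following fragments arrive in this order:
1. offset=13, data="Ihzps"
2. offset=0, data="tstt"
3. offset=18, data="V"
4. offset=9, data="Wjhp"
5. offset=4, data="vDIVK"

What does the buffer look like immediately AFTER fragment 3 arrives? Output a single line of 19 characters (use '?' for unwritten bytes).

Fragment 1: offset=13 data="Ihzps" -> buffer=?????????????Ihzps?
Fragment 2: offset=0 data="tstt" -> buffer=tstt?????????Ihzps?
Fragment 3: offset=18 data="V" -> buffer=tstt?????????IhzpsV

Answer: tstt?????????IhzpsV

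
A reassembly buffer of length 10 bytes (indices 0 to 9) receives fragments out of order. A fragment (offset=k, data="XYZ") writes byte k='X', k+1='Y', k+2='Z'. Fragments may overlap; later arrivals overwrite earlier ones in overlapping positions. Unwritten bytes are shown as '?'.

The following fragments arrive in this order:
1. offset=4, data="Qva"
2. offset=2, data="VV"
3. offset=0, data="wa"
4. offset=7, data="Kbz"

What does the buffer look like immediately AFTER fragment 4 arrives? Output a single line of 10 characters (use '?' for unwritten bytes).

Fragment 1: offset=4 data="Qva" -> buffer=????Qva???
Fragment 2: offset=2 data="VV" -> buffer=??VVQva???
Fragment 3: offset=0 data="wa" -> buffer=waVVQva???
Fragment 4: offset=7 data="Kbz" -> buffer=waVVQvaKbz

Answer: waVVQvaKbz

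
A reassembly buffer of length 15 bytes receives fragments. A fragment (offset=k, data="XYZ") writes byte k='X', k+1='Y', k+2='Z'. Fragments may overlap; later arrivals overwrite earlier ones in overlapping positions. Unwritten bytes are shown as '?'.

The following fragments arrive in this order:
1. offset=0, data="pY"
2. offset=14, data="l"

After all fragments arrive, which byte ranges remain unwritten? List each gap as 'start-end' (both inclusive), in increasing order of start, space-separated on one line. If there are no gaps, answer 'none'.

Answer: 2-13

Derivation:
Fragment 1: offset=0 len=2
Fragment 2: offset=14 len=1
Gaps: 2-13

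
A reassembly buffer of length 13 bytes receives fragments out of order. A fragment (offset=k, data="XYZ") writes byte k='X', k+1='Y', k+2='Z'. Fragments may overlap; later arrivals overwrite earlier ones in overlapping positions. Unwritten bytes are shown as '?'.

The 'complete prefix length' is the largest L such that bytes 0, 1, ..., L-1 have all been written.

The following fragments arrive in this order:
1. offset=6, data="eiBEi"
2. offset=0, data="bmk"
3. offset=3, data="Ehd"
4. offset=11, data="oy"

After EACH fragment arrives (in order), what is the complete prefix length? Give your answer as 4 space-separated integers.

Fragment 1: offset=6 data="eiBEi" -> buffer=??????eiBEi?? -> prefix_len=0
Fragment 2: offset=0 data="bmk" -> buffer=bmk???eiBEi?? -> prefix_len=3
Fragment 3: offset=3 data="Ehd" -> buffer=bmkEhdeiBEi?? -> prefix_len=11
Fragment 4: offset=11 data="oy" -> buffer=bmkEhdeiBEioy -> prefix_len=13

Answer: 0 3 11 13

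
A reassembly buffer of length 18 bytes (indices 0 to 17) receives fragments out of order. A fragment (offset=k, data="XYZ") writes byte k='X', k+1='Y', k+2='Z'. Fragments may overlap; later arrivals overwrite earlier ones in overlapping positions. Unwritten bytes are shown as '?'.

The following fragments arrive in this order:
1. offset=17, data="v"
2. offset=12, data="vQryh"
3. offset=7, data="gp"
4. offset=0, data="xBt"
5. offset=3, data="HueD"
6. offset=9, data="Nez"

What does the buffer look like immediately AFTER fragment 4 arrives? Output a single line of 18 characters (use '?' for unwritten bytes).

Fragment 1: offset=17 data="v" -> buffer=?????????????????v
Fragment 2: offset=12 data="vQryh" -> buffer=????????????vQryhv
Fragment 3: offset=7 data="gp" -> buffer=???????gp???vQryhv
Fragment 4: offset=0 data="xBt" -> buffer=xBt????gp???vQryhv

Answer: xBt????gp???vQryhv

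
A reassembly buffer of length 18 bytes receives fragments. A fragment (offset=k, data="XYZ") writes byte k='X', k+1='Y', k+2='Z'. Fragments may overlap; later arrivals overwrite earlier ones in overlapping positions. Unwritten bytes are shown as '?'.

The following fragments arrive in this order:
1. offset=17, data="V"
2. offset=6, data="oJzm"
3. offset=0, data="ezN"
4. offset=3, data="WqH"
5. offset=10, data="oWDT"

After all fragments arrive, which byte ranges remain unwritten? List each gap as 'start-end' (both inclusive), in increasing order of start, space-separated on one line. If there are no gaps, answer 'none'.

Fragment 1: offset=17 len=1
Fragment 2: offset=6 len=4
Fragment 3: offset=0 len=3
Fragment 4: offset=3 len=3
Fragment 5: offset=10 len=4
Gaps: 14-16

Answer: 14-16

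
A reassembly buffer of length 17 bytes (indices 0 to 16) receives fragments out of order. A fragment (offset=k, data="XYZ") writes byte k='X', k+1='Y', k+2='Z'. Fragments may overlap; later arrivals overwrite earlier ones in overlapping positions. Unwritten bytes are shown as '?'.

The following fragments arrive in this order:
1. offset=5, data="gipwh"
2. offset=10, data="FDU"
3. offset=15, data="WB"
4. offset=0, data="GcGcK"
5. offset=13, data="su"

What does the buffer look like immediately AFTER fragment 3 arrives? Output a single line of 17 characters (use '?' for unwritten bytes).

Fragment 1: offset=5 data="gipwh" -> buffer=?????gipwh???????
Fragment 2: offset=10 data="FDU" -> buffer=?????gipwhFDU????
Fragment 3: offset=15 data="WB" -> buffer=?????gipwhFDU??WB

Answer: ?????gipwhFDU??WB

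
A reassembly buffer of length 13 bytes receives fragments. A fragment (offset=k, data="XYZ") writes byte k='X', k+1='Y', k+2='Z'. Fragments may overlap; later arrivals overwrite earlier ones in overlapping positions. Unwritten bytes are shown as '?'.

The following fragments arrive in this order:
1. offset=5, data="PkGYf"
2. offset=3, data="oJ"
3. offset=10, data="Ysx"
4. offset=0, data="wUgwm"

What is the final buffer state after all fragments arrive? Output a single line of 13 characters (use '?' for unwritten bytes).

Answer: wUgwmPkGYfYsx

Derivation:
Fragment 1: offset=5 data="PkGYf" -> buffer=?????PkGYf???
Fragment 2: offset=3 data="oJ" -> buffer=???oJPkGYf???
Fragment 3: offset=10 data="Ysx" -> buffer=???oJPkGYfYsx
Fragment 4: offset=0 data="wUgwm" -> buffer=wUgwmPkGYfYsx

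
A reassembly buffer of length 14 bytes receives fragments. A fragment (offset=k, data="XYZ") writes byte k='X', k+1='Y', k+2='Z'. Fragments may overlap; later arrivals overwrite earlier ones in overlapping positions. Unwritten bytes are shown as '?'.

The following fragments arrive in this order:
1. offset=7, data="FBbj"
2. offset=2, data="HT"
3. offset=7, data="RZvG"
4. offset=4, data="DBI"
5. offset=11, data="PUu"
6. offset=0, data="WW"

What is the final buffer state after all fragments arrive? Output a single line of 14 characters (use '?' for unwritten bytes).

Fragment 1: offset=7 data="FBbj" -> buffer=???????FBbj???
Fragment 2: offset=2 data="HT" -> buffer=??HT???FBbj???
Fragment 3: offset=7 data="RZvG" -> buffer=??HT???RZvG???
Fragment 4: offset=4 data="DBI" -> buffer=??HTDBIRZvG???
Fragment 5: offset=11 data="PUu" -> buffer=??HTDBIRZvGPUu
Fragment 6: offset=0 data="WW" -> buffer=WWHTDBIRZvGPUu

Answer: WWHTDBIRZvGPUu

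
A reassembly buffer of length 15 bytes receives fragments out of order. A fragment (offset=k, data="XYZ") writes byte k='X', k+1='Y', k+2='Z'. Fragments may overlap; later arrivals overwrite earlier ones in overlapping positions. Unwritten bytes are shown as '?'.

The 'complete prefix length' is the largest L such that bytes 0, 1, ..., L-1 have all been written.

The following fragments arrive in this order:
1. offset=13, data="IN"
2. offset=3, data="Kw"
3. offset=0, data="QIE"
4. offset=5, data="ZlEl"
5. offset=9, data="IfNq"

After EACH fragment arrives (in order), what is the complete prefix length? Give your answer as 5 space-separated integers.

Fragment 1: offset=13 data="IN" -> buffer=?????????????IN -> prefix_len=0
Fragment 2: offset=3 data="Kw" -> buffer=???Kw????????IN -> prefix_len=0
Fragment 3: offset=0 data="QIE" -> buffer=QIEKw????????IN -> prefix_len=5
Fragment 4: offset=5 data="ZlEl" -> buffer=QIEKwZlEl????IN -> prefix_len=9
Fragment 5: offset=9 data="IfNq" -> buffer=QIEKwZlElIfNqIN -> prefix_len=15

Answer: 0 0 5 9 15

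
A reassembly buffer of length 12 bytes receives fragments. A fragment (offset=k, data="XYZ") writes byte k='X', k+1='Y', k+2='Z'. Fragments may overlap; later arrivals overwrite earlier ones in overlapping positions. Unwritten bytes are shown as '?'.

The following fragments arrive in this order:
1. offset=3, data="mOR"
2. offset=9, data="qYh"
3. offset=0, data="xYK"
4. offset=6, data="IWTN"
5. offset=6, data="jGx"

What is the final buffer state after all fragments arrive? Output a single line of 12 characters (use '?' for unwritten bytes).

Answer: xYKmORjGxNYh

Derivation:
Fragment 1: offset=3 data="mOR" -> buffer=???mOR??????
Fragment 2: offset=9 data="qYh" -> buffer=???mOR???qYh
Fragment 3: offset=0 data="xYK" -> buffer=xYKmOR???qYh
Fragment 4: offset=6 data="IWTN" -> buffer=xYKmORIWTNYh
Fragment 5: offset=6 data="jGx" -> buffer=xYKmORjGxNYh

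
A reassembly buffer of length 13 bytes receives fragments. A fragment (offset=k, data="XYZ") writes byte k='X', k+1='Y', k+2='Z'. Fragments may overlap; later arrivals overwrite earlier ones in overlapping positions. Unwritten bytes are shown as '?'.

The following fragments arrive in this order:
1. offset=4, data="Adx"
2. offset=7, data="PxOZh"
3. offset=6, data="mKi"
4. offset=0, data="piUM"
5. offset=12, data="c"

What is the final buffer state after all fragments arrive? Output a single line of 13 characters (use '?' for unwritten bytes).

Fragment 1: offset=4 data="Adx" -> buffer=????Adx??????
Fragment 2: offset=7 data="PxOZh" -> buffer=????AdxPxOZh?
Fragment 3: offset=6 data="mKi" -> buffer=????AdmKiOZh?
Fragment 4: offset=0 data="piUM" -> buffer=piUMAdmKiOZh?
Fragment 5: offset=12 data="c" -> buffer=piUMAdmKiOZhc

Answer: piUMAdmKiOZhc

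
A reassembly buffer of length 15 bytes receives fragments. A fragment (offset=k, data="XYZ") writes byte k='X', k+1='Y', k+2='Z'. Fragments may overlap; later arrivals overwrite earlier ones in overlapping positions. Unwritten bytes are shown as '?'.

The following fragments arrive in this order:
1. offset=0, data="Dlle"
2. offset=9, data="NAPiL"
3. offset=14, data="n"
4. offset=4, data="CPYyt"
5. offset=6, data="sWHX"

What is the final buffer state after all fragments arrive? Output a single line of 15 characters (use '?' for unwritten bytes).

Answer: DlleCPsWHXAPiLn

Derivation:
Fragment 1: offset=0 data="Dlle" -> buffer=Dlle???????????
Fragment 2: offset=9 data="NAPiL" -> buffer=Dlle?????NAPiL?
Fragment 3: offset=14 data="n" -> buffer=Dlle?????NAPiLn
Fragment 4: offset=4 data="CPYyt" -> buffer=DlleCPYytNAPiLn
Fragment 5: offset=6 data="sWHX" -> buffer=DlleCPsWHXAPiLn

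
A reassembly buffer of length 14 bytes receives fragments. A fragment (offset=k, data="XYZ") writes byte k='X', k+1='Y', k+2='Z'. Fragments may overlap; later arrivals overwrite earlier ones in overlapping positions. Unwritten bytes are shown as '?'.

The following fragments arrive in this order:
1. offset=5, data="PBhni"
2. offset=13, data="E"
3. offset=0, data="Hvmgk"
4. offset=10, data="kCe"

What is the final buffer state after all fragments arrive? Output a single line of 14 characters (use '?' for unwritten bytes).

Answer: HvmgkPBhnikCeE

Derivation:
Fragment 1: offset=5 data="PBhni" -> buffer=?????PBhni????
Fragment 2: offset=13 data="E" -> buffer=?????PBhni???E
Fragment 3: offset=0 data="Hvmgk" -> buffer=HvmgkPBhni???E
Fragment 4: offset=10 data="kCe" -> buffer=HvmgkPBhnikCeE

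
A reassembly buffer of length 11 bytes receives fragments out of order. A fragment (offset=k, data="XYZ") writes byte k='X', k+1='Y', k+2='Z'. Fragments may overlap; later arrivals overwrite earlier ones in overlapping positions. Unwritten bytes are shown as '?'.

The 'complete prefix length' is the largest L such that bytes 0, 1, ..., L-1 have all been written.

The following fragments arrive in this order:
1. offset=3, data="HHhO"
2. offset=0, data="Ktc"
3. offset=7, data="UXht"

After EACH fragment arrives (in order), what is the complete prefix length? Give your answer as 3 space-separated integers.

Fragment 1: offset=3 data="HHhO" -> buffer=???HHhO???? -> prefix_len=0
Fragment 2: offset=0 data="Ktc" -> buffer=KtcHHhO???? -> prefix_len=7
Fragment 3: offset=7 data="UXht" -> buffer=KtcHHhOUXht -> prefix_len=11

Answer: 0 7 11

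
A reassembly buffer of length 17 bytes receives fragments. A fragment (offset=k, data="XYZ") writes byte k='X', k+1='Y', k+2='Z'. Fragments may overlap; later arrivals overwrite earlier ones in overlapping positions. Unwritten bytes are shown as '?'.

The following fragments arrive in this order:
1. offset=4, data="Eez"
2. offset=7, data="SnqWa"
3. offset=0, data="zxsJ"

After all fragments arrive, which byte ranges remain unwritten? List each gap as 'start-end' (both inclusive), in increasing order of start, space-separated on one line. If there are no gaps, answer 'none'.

Answer: 12-16

Derivation:
Fragment 1: offset=4 len=3
Fragment 2: offset=7 len=5
Fragment 3: offset=0 len=4
Gaps: 12-16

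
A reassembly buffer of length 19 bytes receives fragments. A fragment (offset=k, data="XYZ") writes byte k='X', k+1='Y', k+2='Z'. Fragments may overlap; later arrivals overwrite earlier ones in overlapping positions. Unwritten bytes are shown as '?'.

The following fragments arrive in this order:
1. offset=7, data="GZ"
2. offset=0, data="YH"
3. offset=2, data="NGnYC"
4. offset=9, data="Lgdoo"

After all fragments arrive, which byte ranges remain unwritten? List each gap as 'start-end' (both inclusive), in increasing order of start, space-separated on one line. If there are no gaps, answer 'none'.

Fragment 1: offset=7 len=2
Fragment 2: offset=0 len=2
Fragment 3: offset=2 len=5
Fragment 4: offset=9 len=5
Gaps: 14-18

Answer: 14-18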